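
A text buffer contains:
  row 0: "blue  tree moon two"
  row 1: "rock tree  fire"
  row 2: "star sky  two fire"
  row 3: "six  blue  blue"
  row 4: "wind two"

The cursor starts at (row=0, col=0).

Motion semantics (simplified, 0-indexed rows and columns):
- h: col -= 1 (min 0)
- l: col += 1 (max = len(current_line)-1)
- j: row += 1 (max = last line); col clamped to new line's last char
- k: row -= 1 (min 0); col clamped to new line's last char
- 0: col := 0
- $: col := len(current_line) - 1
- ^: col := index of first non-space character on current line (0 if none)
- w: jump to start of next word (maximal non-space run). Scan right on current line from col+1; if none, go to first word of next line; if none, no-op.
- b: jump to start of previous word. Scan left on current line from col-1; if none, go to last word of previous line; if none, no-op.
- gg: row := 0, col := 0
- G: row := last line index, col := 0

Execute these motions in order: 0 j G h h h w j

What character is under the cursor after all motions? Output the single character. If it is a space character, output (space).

Answer: t

Derivation:
After 1 (0): row=0 col=0 char='b'
After 2 (j): row=1 col=0 char='r'
After 3 (G): row=4 col=0 char='w'
After 4 (h): row=4 col=0 char='w'
After 5 (h): row=4 col=0 char='w'
After 6 (h): row=4 col=0 char='w'
After 7 (w): row=4 col=5 char='t'
After 8 (j): row=4 col=5 char='t'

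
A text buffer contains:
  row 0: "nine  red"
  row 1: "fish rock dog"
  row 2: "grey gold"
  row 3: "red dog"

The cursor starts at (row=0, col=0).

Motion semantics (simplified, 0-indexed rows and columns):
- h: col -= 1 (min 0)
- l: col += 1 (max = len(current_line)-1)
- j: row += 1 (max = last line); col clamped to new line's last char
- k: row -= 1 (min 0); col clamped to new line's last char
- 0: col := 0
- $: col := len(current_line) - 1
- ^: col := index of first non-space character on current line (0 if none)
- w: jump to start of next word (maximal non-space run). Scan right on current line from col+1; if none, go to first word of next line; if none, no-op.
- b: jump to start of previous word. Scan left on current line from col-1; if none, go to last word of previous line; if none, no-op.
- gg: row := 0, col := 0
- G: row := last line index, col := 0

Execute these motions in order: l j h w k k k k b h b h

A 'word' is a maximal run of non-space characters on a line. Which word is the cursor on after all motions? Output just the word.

After 1 (l): row=0 col=1 char='i'
After 2 (j): row=1 col=1 char='i'
After 3 (h): row=1 col=0 char='f'
After 4 (w): row=1 col=5 char='r'
After 5 (k): row=0 col=5 char='_'
After 6 (k): row=0 col=5 char='_'
After 7 (k): row=0 col=5 char='_'
After 8 (k): row=0 col=5 char='_'
After 9 (b): row=0 col=0 char='n'
After 10 (h): row=0 col=0 char='n'
After 11 (b): row=0 col=0 char='n'
After 12 (h): row=0 col=0 char='n'

Answer: nine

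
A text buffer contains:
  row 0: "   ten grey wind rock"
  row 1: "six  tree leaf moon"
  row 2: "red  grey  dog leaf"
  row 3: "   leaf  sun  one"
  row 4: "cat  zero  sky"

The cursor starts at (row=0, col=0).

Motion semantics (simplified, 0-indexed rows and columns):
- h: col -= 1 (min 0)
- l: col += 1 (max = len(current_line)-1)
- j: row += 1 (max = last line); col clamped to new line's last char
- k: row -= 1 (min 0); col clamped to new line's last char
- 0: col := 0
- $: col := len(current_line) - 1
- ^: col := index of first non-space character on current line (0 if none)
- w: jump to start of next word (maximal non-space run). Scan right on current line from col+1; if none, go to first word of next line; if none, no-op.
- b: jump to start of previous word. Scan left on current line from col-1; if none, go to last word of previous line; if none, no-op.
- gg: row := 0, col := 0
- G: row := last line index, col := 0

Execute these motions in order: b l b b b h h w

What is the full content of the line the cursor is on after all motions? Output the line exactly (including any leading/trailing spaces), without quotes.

After 1 (b): row=0 col=0 char='_'
After 2 (l): row=0 col=1 char='_'
After 3 (b): row=0 col=1 char='_'
After 4 (b): row=0 col=1 char='_'
After 5 (b): row=0 col=1 char='_'
After 6 (h): row=0 col=0 char='_'
After 7 (h): row=0 col=0 char='_'
After 8 (w): row=0 col=3 char='t'

Answer:    ten grey wind rock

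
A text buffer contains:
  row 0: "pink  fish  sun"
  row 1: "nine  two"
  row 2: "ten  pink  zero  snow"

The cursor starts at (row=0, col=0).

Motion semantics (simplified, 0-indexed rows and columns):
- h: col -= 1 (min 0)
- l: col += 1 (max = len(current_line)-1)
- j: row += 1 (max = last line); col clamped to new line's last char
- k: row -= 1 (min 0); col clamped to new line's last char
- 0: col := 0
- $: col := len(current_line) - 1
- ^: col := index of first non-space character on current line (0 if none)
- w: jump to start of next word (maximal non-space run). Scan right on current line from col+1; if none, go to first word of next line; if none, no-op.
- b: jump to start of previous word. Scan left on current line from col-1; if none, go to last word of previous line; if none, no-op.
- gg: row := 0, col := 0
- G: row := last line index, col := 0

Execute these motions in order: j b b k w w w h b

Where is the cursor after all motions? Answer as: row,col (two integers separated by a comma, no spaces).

Answer: 1,0

Derivation:
After 1 (j): row=1 col=0 char='n'
After 2 (b): row=0 col=12 char='s'
After 3 (b): row=0 col=6 char='f'
After 4 (k): row=0 col=6 char='f'
After 5 (w): row=0 col=12 char='s'
After 6 (w): row=1 col=0 char='n'
After 7 (w): row=1 col=6 char='t'
After 8 (h): row=1 col=5 char='_'
After 9 (b): row=1 col=0 char='n'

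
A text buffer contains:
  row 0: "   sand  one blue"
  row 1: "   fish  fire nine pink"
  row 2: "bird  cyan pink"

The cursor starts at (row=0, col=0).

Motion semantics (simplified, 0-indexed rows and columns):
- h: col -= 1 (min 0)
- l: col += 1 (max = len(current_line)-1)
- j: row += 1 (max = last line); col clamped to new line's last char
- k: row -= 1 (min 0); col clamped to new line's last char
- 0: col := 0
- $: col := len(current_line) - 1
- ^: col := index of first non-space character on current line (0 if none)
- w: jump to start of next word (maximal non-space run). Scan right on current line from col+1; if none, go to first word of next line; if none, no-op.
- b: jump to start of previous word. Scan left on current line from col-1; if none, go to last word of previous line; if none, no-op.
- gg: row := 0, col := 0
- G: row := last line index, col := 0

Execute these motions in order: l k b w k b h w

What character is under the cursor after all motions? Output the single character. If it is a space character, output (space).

Answer: s

Derivation:
After 1 (l): row=0 col=1 char='_'
After 2 (k): row=0 col=1 char='_'
After 3 (b): row=0 col=1 char='_'
After 4 (w): row=0 col=3 char='s'
After 5 (k): row=0 col=3 char='s'
After 6 (b): row=0 col=3 char='s'
After 7 (h): row=0 col=2 char='_'
After 8 (w): row=0 col=3 char='s'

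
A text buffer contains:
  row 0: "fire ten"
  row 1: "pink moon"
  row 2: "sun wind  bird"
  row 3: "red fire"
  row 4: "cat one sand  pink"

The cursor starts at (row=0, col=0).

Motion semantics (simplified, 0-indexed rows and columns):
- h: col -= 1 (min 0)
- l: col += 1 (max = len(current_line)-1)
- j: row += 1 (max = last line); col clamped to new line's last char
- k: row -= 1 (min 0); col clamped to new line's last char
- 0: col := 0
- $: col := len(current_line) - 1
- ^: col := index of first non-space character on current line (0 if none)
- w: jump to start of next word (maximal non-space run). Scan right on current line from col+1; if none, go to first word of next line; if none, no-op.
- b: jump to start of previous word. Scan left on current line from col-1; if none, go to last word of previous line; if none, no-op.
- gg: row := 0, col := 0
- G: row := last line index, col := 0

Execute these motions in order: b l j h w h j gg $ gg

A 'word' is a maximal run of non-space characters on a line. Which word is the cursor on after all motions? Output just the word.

Answer: fire

Derivation:
After 1 (b): row=0 col=0 char='f'
After 2 (l): row=0 col=1 char='i'
After 3 (j): row=1 col=1 char='i'
After 4 (h): row=1 col=0 char='p'
After 5 (w): row=1 col=5 char='m'
After 6 (h): row=1 col=4 char='_'
After 7 (j): row=2 col=4 char='w'
After 8 (gg): row=0 col=0 char='f'
After 9 ($): row=0 col=7 char='n'
After 10 (gg): row=0 col=0 char='f'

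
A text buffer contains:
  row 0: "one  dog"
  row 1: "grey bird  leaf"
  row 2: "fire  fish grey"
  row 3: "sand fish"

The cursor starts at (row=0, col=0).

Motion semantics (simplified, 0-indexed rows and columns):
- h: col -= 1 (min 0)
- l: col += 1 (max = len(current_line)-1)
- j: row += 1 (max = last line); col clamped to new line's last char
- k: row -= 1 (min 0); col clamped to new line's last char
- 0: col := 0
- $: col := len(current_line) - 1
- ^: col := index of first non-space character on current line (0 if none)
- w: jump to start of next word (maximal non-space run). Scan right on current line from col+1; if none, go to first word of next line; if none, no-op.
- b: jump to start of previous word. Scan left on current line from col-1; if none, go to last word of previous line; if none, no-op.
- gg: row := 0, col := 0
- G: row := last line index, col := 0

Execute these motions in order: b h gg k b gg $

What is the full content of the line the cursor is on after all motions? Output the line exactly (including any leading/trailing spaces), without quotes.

Answer: one  dog

Derivation:
After 1 (b): row=0 col=0 char='o'
After 2 (h): row=0 col=0 char='o'
After 3 (gg): row=0 col=0 char='o'
After 4 (k): row=0 col=0 char='o'
After 5 (b): row=0 col=0 char='o'
After 6 (gg): row=0 col=0 char='o'
After 7 ($): row=0 col=7 char='g'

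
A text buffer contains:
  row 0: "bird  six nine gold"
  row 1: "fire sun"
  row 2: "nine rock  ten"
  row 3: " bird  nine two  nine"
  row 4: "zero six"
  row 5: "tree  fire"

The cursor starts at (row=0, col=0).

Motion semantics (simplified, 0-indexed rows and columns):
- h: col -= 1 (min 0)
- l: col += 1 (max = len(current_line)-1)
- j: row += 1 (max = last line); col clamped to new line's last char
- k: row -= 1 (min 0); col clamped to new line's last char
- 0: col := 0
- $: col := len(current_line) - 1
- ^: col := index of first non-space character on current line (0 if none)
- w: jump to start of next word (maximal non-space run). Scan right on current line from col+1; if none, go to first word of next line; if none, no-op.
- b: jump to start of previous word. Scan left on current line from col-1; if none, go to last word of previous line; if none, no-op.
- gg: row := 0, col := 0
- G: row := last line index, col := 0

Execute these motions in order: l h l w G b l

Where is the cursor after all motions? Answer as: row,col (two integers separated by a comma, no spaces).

Answer: 4,6

Derivation:
After 1 (l): row=0 col=1 char='i'
After 2 (h): row=0 col=0 char='b'
After 3 (l): row=0 col=1 char='i'
After 4 (w): row=0 col=6 char='s'
After 5 (G): row=5 col=0 char='t'
After 6 (b): row=4 col=5 char='s'
After 7 (l): row=4 col=6 char='i'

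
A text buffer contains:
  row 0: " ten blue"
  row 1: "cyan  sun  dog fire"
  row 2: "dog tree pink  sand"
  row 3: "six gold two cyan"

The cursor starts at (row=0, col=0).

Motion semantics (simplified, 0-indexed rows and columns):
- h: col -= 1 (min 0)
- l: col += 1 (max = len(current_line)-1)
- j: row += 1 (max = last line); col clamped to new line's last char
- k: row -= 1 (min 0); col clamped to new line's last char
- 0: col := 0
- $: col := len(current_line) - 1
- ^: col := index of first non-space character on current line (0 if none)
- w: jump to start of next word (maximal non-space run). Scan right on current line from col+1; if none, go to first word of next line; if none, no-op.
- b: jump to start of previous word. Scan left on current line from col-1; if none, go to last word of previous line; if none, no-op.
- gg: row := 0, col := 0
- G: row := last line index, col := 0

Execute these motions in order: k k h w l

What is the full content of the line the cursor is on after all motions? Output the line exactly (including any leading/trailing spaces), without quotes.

After 1 (k): row=0 col=0 char='_'
After 2 (k): row=0 col=0 char='_'
After 3 (h): row=0 col=0 char='_'
After 4 (w): row=0 col=1 char='t'
After 5 (l): row=0 col=2 char='e'

Answer:  ten blue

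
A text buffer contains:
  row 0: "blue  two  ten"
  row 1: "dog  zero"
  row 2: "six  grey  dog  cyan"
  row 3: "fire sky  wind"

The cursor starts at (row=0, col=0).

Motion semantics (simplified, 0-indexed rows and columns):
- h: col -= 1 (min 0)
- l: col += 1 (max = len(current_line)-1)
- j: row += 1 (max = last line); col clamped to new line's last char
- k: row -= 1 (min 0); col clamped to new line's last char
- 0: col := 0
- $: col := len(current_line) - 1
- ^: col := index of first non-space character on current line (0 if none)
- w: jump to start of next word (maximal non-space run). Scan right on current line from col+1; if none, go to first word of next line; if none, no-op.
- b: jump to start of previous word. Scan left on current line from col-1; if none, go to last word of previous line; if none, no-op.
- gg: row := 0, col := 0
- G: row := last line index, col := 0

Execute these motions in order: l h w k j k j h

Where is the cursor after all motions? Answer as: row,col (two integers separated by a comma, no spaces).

Answer: 1,5

Derivation:
After 1 (l): row=0 col=1 char='l'
After 2 (h): row=0 col=0 char='b'
After 3 (w): row=0 col=6 char='t'
After 4 (k): row=0 col=6 char='t'
After 5 (j): row=1 col=6 char='e'
After 6 (k): row=0 col=6 char='t'
After 7 (j): row=1 col=6 char='e'
After 8 (h): row=1 col=5 char='z'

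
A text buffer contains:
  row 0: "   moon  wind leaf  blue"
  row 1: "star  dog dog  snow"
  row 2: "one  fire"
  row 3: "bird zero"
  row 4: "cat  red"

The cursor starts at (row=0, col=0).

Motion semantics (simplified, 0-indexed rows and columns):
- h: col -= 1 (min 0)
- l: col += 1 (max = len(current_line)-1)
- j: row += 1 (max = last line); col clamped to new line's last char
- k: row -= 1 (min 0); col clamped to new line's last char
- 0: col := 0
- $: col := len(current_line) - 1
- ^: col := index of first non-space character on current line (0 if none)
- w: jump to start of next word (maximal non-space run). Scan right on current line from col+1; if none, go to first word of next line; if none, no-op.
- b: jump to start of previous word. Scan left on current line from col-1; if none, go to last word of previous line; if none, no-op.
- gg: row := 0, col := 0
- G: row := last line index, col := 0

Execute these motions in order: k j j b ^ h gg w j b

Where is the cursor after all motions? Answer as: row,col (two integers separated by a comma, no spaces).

After 1 (k): row=0 col=0 char='_'
After 2 (j): row=1 col=0 char='s'
After 3 (j): row=2 col=0 char='o'
After 4 (b): row=1 col=15 char='s'
After 5 (^): row=1 col=0 char='s'
After 6 (h): row=1 col=0 char='s'
After 7 (gg): row=0 col=0 char='_'
After 8 (w): row=0 col=3 char='m'
After 9 (j): row=1 col=3 char='r'
After 10 (b): row=1 col=0 char='s'

Answer: 1,0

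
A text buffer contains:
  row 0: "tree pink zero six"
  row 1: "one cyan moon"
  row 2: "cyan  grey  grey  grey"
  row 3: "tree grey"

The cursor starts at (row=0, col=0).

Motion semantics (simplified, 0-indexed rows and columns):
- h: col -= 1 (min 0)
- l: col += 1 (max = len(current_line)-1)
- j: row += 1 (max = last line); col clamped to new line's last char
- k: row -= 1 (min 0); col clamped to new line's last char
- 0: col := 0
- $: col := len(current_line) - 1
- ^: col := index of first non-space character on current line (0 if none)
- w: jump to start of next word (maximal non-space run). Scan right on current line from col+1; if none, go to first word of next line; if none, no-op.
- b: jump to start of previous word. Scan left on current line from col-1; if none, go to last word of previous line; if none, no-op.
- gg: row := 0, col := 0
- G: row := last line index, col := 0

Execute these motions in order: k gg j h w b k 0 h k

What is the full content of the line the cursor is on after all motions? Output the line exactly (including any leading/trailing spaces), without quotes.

After 1 (k): row=0 col=0 char='t'
After 2 (gg): row=0 col=0 char='t'
After 3 (j): row=1 col=0 char='o'
After 4 (h): row=1 col=0 char='o'
After 5 (w): row=1 col=4 char='c'
After 6 (b): row=1 col=0 char='o'
After 7 (k): row=0 col=0 char='t'
After 8 (0): row=0 col=0 char='t'
After 9 (h): row=0 col=0 char='t'
After 10 (k): row=0 col=0 char='t'

Answer: tree pink zero six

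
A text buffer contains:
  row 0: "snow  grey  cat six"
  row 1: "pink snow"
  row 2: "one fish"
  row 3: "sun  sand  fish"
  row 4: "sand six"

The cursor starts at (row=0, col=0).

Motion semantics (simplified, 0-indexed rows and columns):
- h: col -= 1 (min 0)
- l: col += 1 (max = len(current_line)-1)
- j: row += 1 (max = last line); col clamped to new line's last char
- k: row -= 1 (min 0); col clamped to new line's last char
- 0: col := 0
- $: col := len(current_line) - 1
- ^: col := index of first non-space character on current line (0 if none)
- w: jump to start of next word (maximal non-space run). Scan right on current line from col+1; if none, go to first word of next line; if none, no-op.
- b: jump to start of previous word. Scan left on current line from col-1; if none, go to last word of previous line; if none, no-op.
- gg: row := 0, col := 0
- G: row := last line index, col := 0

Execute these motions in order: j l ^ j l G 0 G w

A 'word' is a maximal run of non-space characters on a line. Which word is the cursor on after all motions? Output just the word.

After 1 (j): row=1 col=0 char='p'
After 2 (l): row=1 col=1 char='i'
After 3 (^): row=1 col=0 char='p'
After 4 (j): row=2 col=0 char='o'
After 5 (l): row=2 col=1 char='n'
After 6 (G): row=4 col=0 char='s'
After 7 (0): row=4 col=0 char='s'
After 8 (G): row=4 col=0 char='s'
After 9 (w): row=4 col=5 char='s'

Answer: six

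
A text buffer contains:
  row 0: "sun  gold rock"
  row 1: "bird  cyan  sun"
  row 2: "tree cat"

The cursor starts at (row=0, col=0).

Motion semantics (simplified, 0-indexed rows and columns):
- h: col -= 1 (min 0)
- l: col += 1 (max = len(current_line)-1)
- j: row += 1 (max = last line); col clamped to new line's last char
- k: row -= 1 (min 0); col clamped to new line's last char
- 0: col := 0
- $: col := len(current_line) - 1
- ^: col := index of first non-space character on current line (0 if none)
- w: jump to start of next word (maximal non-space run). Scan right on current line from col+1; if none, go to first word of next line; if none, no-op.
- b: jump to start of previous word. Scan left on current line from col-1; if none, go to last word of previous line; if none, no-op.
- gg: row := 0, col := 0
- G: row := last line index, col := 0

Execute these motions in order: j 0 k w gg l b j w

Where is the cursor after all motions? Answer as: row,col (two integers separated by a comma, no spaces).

Answer: 1,6

Derivation:
After 1 (j): row=1 col=0 char='b'
After 2 (0): row=1 col=0 char='b'
After 3 (k): row=0 col=0 char='s'
After 4 (w): row=0 col=5 char='g'
After 5 (gg): row=0 col=0 char='s'
After 6 (l): row=0 col=1 char='u'
After 7 (b): row=0 col=0 char='s'
After 8 (j): row=1 col=0 char='b'
After 9 (w): row=1 col=6 char='c'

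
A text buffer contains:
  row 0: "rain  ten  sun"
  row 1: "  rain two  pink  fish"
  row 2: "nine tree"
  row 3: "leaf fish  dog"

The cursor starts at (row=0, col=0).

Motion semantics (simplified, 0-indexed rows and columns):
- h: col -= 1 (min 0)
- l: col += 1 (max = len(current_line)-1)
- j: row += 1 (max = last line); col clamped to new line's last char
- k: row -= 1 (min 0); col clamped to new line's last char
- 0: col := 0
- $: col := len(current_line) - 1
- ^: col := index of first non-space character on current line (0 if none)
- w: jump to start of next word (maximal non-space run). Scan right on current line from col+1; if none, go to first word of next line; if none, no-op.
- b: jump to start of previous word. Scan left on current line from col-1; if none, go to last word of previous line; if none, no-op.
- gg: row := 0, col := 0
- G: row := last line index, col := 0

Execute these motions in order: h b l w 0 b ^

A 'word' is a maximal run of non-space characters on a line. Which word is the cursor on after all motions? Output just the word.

Answer: rain

Derivation:
After 1 (h): row=0 col=0 char='r'
After 2 (b): row=0 col=0 char='r'
After 3 (l): row=0 col=1 char='a'
After 4 (w): row=0 col=6 char='t'
After 5 (0): row=0 col=0 char='r'
After 6 (b): row=0 col=0 char='r'
After 7 (^): row=0 col=0 char='r'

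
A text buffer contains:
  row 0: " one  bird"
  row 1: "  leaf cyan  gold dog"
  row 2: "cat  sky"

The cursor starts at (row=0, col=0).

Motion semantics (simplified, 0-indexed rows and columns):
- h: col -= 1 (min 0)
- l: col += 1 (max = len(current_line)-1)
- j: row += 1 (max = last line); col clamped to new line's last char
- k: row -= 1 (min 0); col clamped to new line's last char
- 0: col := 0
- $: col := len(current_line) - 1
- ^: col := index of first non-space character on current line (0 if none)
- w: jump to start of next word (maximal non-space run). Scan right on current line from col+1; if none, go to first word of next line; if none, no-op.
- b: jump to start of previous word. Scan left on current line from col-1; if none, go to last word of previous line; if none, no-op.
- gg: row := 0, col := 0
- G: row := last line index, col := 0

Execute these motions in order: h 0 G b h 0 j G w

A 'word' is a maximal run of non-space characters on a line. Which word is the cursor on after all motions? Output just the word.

Answer: sky

Derivation:
After 1 (h): row=0 col=0 char='_'
After 2 (0): row=0 col=0 char='_'
After 3 (G): row=2 col=0 char='c'
After 4 (b): row=1 col=18 char='d'
After 5 (h): row=1 col=17 char='_'
After 6 (0): row=1 col=0 char='_'
After 7 (j): row=2 col=0 char='c'
After 8 (G): row=2 col=0 char='c'
After 9 (w): row=2 col=5 char='s'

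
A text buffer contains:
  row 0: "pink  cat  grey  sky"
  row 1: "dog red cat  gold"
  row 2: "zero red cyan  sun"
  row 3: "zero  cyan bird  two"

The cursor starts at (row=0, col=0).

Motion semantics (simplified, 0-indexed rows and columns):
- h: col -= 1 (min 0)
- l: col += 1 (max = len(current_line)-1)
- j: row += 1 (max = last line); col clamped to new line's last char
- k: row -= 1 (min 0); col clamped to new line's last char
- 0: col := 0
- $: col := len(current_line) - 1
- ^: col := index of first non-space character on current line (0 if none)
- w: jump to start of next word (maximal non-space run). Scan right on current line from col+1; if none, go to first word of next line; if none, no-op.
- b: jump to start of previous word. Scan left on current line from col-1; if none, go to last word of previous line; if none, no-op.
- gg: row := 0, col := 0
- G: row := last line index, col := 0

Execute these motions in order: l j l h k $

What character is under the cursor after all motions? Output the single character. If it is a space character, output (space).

After 1 (l): row=0 col=1 char='i'
After 2 (j): row=1 col=1 char='o'
After 3 (l): row=1 col=2 char='g'
After 4 (h): row=1 col=1 char='o'
After 5 (k): row=0 col=1 char='i'
After 6 ($): row=0 col=19 char='y'

Answer: y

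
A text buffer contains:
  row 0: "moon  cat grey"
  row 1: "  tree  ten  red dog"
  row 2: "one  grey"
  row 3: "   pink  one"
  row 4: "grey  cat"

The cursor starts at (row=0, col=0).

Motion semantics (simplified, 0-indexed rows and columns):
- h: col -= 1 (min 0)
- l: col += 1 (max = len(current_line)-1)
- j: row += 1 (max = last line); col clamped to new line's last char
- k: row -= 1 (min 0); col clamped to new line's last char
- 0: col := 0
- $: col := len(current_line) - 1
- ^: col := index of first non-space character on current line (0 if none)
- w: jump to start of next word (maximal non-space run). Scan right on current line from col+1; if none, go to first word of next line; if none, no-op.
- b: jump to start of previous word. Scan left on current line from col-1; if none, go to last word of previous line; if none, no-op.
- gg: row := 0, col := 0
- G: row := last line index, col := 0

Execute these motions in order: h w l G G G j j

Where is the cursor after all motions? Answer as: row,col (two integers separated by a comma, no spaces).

After 1 (h): row=0 col=0 char='m'
After 2 (w): row=0 col=6 char='c'
After 3 (l): row=0 col=7 char='a'
After 4 (G): row=4 col=0 char='g'
After 5 (G): row=4 col=0 char='g'
After 6 (G): row=4 col=0 char='g'
After 7 (j): row=4 col=0 char='g'
After 8 (j): row=4 col=0 char='g'

Answer: 4,0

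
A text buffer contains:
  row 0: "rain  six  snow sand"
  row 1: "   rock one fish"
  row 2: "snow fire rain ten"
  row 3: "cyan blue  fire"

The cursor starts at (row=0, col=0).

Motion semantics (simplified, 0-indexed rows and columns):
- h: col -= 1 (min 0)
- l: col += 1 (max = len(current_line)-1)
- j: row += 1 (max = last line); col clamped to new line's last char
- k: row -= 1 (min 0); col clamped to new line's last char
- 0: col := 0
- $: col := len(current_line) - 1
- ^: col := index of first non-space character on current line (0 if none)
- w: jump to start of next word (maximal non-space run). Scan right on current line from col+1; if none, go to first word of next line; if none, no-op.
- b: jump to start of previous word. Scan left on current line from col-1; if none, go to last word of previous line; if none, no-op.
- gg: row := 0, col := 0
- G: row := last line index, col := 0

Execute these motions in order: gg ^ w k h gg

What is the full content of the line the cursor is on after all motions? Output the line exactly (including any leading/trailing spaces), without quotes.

After 1 (gg): row=0 col=0 char='r'
After 2 (^): row=0 col=0 char='r'
After 3 (w): row=0 col=6 char='s'
After 4 (k): row=0 col=6 char='s'
After 5 (h): row=0 col=5 char='_'
After 6 (gg): row=0 col=0 char='r'

Answer: rain  six  snow sand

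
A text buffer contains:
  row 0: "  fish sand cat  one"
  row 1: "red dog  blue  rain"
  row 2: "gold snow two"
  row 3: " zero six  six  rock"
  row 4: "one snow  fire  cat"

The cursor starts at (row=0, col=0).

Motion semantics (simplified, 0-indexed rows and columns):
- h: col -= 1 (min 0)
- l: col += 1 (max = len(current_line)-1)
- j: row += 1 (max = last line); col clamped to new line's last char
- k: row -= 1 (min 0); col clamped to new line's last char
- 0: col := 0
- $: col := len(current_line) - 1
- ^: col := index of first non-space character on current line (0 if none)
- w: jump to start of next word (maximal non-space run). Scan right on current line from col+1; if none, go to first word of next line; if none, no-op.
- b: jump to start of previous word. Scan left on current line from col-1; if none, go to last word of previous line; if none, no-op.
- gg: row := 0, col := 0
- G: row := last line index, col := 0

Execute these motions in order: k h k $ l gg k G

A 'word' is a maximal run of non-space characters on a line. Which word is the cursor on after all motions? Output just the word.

After 1 (k): row=0 col=0 char='_'
After 2 (h): row=0 col=0 char='_'
After 3 (k): row=0 col=0 char='_'
After 4 ($): row=0 col=19 char='e'
After 5 (l): row=0 col=19 char='e'
After 6 (gg): row=0 col=0 char='_'
After 7 (k): row=0 col=0 char='_'
After 8 (G): row=4 col=0 char='o'

Answer: one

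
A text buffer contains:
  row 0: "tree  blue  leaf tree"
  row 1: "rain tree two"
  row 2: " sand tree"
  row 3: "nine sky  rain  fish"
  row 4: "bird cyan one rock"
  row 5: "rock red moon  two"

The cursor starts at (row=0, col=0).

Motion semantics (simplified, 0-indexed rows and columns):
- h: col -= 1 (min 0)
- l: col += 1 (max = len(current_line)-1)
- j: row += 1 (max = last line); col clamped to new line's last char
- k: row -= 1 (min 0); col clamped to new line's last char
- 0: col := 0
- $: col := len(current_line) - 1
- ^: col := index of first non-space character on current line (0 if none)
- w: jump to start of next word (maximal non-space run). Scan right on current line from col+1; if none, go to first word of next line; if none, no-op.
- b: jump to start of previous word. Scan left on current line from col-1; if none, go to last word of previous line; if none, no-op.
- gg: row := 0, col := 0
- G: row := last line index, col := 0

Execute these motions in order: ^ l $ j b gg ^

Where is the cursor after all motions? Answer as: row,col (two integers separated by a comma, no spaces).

After 1 (^): row=0 col=0 char='t'
After 2 (l): row=0 col=1 char='r'
After 3 ($): row=0 col=20 char='e'
After 4 (j): row=1 col=12 char='o'
After 5 (b): row=1 col=10 char='t'
After 6 (gg): row=0 col=0 char='t'
After 7 (^): row=0 col=0 char='t'

Answer: 0,0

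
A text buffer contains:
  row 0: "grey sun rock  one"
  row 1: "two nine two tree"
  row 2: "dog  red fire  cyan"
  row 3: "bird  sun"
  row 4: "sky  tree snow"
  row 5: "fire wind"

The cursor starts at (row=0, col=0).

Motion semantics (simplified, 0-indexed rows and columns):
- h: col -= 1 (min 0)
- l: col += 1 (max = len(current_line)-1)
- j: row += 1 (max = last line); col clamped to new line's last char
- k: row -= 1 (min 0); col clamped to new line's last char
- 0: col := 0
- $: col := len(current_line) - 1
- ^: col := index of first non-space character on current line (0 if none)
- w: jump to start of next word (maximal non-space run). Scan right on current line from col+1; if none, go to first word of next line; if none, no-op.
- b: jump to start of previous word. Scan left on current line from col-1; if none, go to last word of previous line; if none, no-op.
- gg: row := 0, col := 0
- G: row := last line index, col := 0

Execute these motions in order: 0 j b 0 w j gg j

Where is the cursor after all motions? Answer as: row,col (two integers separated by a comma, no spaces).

Answer: 1,0

Derivation:
After 1 (0): row=0 col=0 char='g'
After 2 (j): row=1 col=0 char='t'
After 3 (b): row=0 col=15 char='o'
After 4 (0): row=0 col=0 char='g'
After 5 (w): row=0 col=5 char='s'
After 6 (j): row=1 col=5 char='i'
After 7 (gg): row=0 col=0 char='g'
After 8 (j): row=1 col=0 char='t'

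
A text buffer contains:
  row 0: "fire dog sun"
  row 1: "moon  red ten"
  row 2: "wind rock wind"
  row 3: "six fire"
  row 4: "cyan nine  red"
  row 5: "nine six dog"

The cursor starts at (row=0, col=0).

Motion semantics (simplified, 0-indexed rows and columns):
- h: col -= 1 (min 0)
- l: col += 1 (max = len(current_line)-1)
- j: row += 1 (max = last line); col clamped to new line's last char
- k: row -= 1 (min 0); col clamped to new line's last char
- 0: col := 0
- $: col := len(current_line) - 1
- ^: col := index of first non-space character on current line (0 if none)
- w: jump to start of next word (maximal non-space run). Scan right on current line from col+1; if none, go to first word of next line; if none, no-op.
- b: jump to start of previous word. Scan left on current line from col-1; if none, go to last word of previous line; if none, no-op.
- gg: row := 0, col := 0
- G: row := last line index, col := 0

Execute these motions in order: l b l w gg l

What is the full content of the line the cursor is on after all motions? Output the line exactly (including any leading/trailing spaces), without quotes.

After 1 (l): row=0 col=1 char='i'
After 2 (b): row=0 col=0 char='f'
After 3 (l): row=0 col=1 char='i'
After 4 (w): row=0 col=5 char='d'
After 5 (gg): row=0 col=0 char='f'
After 6 (l): row=0 col=1 char='i'

Answer: fire dog sun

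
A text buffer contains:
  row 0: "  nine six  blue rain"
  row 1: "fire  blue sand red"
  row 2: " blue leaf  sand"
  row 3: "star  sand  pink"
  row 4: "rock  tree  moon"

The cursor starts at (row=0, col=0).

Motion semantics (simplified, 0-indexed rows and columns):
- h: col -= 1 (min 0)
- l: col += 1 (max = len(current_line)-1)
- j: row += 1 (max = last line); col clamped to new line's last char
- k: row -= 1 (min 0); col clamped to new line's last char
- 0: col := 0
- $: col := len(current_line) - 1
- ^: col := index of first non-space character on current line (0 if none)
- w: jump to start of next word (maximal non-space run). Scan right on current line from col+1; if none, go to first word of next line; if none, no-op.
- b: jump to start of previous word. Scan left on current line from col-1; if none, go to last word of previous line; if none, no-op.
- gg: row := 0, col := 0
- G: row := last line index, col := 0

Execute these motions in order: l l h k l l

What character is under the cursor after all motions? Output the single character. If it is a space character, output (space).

After 1 (l): row=0 col=1 char='_'
After 2 (l): row=0 col=2 char='n'
After 3 (h): row=0 col=1 char='_'
After 4 (k): row=0 col=1 char='_'
After 5 (l): row=0 col=2 char='n'
After 6 (l): row=0 col=3 char='i'

Answer: i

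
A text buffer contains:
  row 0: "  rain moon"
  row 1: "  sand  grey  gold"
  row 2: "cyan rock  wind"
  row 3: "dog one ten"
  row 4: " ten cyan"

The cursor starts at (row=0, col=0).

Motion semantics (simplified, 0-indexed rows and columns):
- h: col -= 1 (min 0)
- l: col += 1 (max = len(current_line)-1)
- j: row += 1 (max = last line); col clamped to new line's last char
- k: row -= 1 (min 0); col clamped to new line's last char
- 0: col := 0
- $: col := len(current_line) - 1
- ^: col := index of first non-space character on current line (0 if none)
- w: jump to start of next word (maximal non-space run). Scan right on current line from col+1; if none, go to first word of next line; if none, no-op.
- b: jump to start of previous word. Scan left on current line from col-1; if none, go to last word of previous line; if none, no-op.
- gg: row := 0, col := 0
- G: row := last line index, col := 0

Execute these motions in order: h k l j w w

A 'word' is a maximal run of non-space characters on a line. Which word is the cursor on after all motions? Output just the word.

Answer: grey

Derivation:
After 1 (h): row=0 col=0 char='_'
After 2 (k): row=0 col=0 char='_'
After 3 (l): row=0 col=1 char='_'
After 4 (j): row=1 col=1 char='_'
After 5 (w): row=1 col=2 char='s'
After 6 (w): row=1 col=8 char='g'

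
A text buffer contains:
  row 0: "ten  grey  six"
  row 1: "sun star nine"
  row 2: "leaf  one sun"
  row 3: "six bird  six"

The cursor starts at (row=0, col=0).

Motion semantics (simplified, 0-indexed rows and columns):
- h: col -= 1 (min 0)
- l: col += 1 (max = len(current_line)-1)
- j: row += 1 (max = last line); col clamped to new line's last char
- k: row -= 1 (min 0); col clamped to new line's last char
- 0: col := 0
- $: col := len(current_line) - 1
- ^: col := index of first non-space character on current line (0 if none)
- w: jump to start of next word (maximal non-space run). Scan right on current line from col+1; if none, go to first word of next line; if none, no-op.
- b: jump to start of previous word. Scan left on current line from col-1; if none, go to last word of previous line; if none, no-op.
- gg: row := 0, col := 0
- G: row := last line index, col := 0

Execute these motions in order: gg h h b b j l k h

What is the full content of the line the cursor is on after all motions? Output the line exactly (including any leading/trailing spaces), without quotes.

After 1 (gg): row=0 col=0 char='t'
After 2 (h): row=0 col=0 char='t'
After 3 (h): row=0 col=0 char='t'
After 4 (b): row=0 col=0 char='t'
After 5 (b): row=0 col=0 char='t'
After 6 (j): row=1 col=0 char='s'
After 7 (l): row=1 col=1 char='u'
After 8 (k): row=0 col=1 char='e'
After 9 (h): row=0 col=0 char='t'

Answer: ten  grey  six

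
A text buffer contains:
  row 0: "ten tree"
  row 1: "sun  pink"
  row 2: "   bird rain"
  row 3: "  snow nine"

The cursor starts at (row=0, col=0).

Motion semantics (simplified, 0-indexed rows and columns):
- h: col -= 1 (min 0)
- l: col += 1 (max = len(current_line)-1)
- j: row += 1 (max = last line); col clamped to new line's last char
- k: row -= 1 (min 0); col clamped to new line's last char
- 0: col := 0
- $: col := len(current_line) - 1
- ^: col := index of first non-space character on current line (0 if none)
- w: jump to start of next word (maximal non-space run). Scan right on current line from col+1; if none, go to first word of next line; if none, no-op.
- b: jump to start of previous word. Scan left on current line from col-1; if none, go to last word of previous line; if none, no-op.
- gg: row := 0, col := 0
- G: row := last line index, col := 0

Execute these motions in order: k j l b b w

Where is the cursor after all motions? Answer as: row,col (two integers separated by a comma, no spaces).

Answer: 1,0

Derivation:
After 1 (k): row=0 col=0 char='t'
After 2 (j): row=1 col=0 char='s'
After 3 (l): row=1 col=1 char='u'
After 4 (b): row=1 col=0 char='s'
After 5 (b): row=0 col=4 char='t'
After 6 (w): row=1 col=0 char='s'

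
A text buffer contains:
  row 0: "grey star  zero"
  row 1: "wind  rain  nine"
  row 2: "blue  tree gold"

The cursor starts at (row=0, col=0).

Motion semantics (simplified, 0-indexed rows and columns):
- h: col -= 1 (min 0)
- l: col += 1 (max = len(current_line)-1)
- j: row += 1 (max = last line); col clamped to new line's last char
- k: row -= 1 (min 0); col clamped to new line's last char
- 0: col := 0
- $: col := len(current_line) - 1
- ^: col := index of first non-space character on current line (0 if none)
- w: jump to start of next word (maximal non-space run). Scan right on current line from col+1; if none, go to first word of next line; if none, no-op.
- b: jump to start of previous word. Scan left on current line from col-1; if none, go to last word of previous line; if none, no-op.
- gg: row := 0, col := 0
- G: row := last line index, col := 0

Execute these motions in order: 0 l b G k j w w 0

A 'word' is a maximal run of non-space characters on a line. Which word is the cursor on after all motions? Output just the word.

Answer: blue

Derivation:
After 1 (0): row=0 col=0 char='g'
After 2 (l): row=0 col=1 char='r'
After 3 (b): row=0 col=0 char='g'
After 4 (G): row=2 col=0 char='b'
After 5 (k): row=1 col=0 char='w'
After 6 (j): row=2 col=0 char='b'
After 7 (w): row=2 col=6 char='t'
After 8 (w): row=2 col=11 char='g'
After 9 (0): row=2 col=0 char='b'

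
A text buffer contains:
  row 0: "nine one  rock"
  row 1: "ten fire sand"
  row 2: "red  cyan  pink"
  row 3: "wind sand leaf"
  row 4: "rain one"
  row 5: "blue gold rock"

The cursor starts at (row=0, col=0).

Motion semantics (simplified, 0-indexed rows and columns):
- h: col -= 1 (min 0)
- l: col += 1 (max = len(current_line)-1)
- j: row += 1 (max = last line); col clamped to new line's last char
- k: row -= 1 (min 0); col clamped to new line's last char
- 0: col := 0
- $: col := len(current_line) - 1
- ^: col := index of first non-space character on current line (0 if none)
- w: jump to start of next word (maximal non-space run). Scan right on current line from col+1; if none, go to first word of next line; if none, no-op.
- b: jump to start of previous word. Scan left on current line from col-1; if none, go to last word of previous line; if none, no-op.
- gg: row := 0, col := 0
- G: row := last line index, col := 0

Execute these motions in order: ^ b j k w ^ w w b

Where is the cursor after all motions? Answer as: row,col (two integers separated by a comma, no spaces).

Answer: 0,5

Derivation:
After 1 (^): row=0 col=0 char='n'
After 2 (b): row=0 col=0 char='n'
After 3 (j): row=1 col=0 char='t'
After 4 (k): row=0 col=0 char='n'
After 5 (w): row=0 col=5 char='o'
After 6 (^): row=0 col=0 char='n'
After 7 (w): row=0 col=5 char='o'
After 8 (w): row=0 col=10 char='r'
After 9 (b): row=0 col=5 char='o'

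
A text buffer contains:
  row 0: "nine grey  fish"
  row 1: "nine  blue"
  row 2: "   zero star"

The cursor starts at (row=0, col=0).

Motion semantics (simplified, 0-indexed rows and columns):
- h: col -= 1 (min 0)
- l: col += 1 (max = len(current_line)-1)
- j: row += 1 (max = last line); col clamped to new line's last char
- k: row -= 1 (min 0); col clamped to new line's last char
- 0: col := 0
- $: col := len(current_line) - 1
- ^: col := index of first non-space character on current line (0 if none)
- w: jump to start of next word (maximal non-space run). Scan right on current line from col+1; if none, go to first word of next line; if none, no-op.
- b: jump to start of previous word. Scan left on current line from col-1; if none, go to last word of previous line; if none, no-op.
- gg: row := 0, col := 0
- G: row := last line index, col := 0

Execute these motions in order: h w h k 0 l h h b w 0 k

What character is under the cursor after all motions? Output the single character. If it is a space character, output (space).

After 1 (h): row=0 col=0 char='n'
After 2 (w): row=0 col=5 char='g'
After 3 (h): row=0 col=4 char='_'
After 4 (k): row=0 col=4 char='_'
After 5 (0): row=0 col=0 char='n'
After 6 (l): row=0 col=1 char='i'
After 7 (h): row=0 col=0 char='n'
After 8 (h): row=0 col=0 char='n'
After 9 (b): row=0 col=0 char='n'
After 10 (w): row=0 col=5 char='g'
After 11 (0): row=0 col=0 char='n'
After 12 (k): row=0 col=0 char='n'

Answer: n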